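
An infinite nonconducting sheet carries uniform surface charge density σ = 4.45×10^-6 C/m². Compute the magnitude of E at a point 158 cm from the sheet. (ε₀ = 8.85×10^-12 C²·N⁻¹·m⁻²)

2.51e5 N/C

By planar symmetry E is perpendicular to the sheet and uniform; use a Gaussian pillbox with flat faces of area A on each side of the sheet.
Only the two end caps contribute flux: Φ = 2EA. With Q_enc = σA, Gauss's law gives E = |σ|/(2ε₀).
E = |σ|/(2ε₀) = (4.45e-6)/(2·8.85×10^-12) = 2.51×10^5 N/C.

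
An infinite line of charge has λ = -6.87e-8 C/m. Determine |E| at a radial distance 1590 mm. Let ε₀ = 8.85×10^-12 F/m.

|E| = 777 N/C

Take a coaxial cylindrical Gaussian surface of radius r = 1590 mm and length L.
Q_enc = λL, so λ_enc = -6.87e-8 C/m.
Gauss's law: E·2πrL = λ_enc L/ε₀.
E = |λ_enc|/(2πε₀r) = (6.87×10^-8)/(2π·8.85×10^-12·1.59) = 777 N/C.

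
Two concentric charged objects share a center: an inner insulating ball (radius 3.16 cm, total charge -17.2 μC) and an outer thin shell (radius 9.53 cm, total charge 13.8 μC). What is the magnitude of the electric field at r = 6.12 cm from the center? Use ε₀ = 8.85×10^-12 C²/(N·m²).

E = 4.13×10^7 N/C

By spherical symmetry E is radial; choose a Gaussian sphere of radius r = 6.12 cm (between the bodies, 3.16 cm < r < 9.53 cm).
The shell at 9.53 cm lies outside the Gaussian surface, so Q_enc = -17.2 μC = -1.72×10^-5 C.
Gauss's law: E·4πr² = Q_enc/ε₀.
E = |Q_enc|/(4πε₀r²) = (1.72e-5)/(4π·8.85×10^-12·(0.0612)²) = 4.13e7 N/C.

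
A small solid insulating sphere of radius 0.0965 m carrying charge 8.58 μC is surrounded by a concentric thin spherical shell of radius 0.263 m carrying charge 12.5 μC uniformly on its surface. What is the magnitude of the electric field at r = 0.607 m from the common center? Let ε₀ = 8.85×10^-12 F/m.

Symmetry ⇒ E = E(r) r̂. Gaussian sphere of radius r = 0.607 m (r > 0.263 m, enclosing both).
Q_enc = (8.58 μC) + (12.5 μC) = 2.108e-5 C.
Applying ∮E·dA = Q_enc/ε₀ with Φ = E(4πr²):
E = |Q_enc|/(4πε₀r²) = (2.108×10^-5)/(4π·8.85×10^-12·(0.607)²) = 5.14×10^5 N/C.

|E| = 5.14×10^5 N/C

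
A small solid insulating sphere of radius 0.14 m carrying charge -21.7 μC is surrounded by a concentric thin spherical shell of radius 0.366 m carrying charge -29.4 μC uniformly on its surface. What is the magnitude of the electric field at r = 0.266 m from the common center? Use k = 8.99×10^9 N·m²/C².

|E| ≈ 2.76e6 N/C

Use a concentric Gaussian sphere at r = 0.266 m (between the bodies, 0.14 m < r < 0.366 m).
The shell at 0.366 m lies outside the Gaussian surface, so Q_enc = -21.7 μC = -2.17e-5 C.
Gauss's law: E·4πr² = Q_enc/ε₀.
E = k|Q_enc|/r² = (8.99×10^9)(2.17×10^-5)/(0.266)² = 2.76×10^6 N/C.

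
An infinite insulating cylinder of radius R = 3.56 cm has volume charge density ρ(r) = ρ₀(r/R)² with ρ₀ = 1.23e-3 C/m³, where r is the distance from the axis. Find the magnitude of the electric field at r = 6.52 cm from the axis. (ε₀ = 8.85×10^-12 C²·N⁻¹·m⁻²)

Take a coaxial cylindrical Gaussian surface of radius r = 6.52 cm and length L (r > R, full charge per length enclosed).
λ_enc = 2π ∫₀^R ρ₀(r'/R)^2 r' dr' = 2πρ₀R²/4 = 2.449×10^-6 C/m.
Gauss's law: E·2πrL = λ_enc L/ε₀.
E = |λ_enc|/(2πε₀r) = (2.449×10^-6)/(2π·8.85×10^-12·0.0652) = 6.75×10^5 N/C.

E ≈ 6.75e5 N/C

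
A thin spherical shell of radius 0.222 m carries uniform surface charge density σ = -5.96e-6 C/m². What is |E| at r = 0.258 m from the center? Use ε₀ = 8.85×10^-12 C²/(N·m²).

|E| ≈ 4.99×10^5 N/C

By spherical symmetry E is radial; choose a Gaussian sphere of radius r = 0.258 m (r > 0.222 m).
The entire shell is enclosed: Q_enc = σ·4πR² = (-5.96e-6)·4π·(0.222)² = -3.691×10^-6 C.
Applying ∮E·dA = Q_enc/ε₀ with Φ = E(4πr²):
E = |Q_enc|/(4πε₀r²) = (3.691e-6)/(4π·8.85×10^-12·(0.258)²) = 4.99×10^5 N/C.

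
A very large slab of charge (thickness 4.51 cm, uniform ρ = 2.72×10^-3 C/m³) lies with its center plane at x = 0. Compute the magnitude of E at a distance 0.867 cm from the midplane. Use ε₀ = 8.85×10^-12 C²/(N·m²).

By symmetry E is perpendicular to the slab. A Gaussian pillbox from −0.867 cm to +0.867 cm (face area A) lies entirely within the slab.
Q_enc = ρ·(2x)·A and flux = 2EA, so 2EA = 2ρxA/ε₀ ⇒ E = |ρ|x/ε₀.
E = (2.72×10^-3)(0.00867)/(8.85×10^-12) = 2.66×10^6 N/C.

E = 2.66×10^6 V/m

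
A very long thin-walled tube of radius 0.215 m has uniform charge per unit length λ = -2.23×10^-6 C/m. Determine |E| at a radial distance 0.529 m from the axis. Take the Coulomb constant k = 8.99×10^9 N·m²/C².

Choose a coaxial cylinder of radius r = 0.529 m (arbitrary length L) as the Gaussian surface (r > 0.215 m).
The full line charge is enclosed: λ_enc = -2.23×10^-6 C/m.
Gauss's law: E·2πrL = λ_enc L/ε₀.
E = 2k|λ_enc|/r = 2(8.99×10^9)(2.23×10^-6)/(0.529) = 7.58×10^4 N/C.

7.58×10^4 V/m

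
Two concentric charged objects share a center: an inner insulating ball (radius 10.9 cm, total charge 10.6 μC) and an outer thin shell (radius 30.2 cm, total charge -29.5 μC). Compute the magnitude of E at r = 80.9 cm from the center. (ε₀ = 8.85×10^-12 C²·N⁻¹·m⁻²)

Symmetry ⇒ E = E(r) r̂. Gaussian sphere of radius r = 80.9 cm (r > 30.2 cm, enclosing both).
Q_enc = (10.6 μC) + (-29.5 μC) = -1.89e-5 C.
By Gauss's law, ∮E·dA = E·4πr² = Q_enc/ε₀.
E = |Q_enc|/(4πε₀r²) = (1.89e-5)/(4π·8.85×10^-12·(0.809)²) = 2.60×10^5 N/C.

|E| ≈ 2.60×10^5 N/C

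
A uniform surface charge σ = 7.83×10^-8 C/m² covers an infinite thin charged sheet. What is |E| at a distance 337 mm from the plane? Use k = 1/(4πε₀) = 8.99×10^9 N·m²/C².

|E| = 4.42×10^3 N/C

Choose a cylindrical pillbox piercing the sheet, end faces (area A) parallel to it.
Flux Φ = 2EA and Q_enc = σA, so 2EA = σA/ε₀ ⇒ E = |σ|/(2ε₀), independent of distance.
E = 2πk|σ| = 2π(8.99×10^9)(7.83×10^-8) = 4.42e3 N/C.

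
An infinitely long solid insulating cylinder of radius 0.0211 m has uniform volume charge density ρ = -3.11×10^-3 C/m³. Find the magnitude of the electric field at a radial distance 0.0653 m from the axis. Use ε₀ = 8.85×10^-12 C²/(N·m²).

1.20e6 V/m

Take a coaxial cylindrical Gaussian surface of radius r = 0.0653 m and length L (r > 0.0211 m, full cross-section enclosed).
λ_enc = ρ·πR² = (-3.11e-3)π(0.0211)² = -4.35×10^-6 C/m.
Applying ∮E·dA = Q_enc/ε₀ with the end caps contributing no flux:
E = |λ_enc|/(2πε₀r) = (4.35×10^-6)/(2π·8.85×10^-12·0.0653) = 1.20×10^6 N/C.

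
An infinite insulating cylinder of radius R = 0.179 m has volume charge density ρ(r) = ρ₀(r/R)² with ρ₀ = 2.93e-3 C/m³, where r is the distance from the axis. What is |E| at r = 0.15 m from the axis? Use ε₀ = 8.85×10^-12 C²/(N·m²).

8.72×10^6 N/C

Take a coaxial cylindrical Gaussian surface of radius r = 0.15 m and length L (r < R).
Integrating ρ over the cross-section to radius r: λ_enc = (2πρ₀/R²) ∫₀^r r'^3 dr' = 2πρ₀ r^4/(4·R²) = 7.272e-5 C/m.
Applying ∮E·dA = Q_enc/ε₀ with the end caps contributing no flux:
E = |λ_enc|/(2πε₀r) = (7.272×10^-5)/(2π·8.85×10^-12·0.15) = 8.72e6 N/C.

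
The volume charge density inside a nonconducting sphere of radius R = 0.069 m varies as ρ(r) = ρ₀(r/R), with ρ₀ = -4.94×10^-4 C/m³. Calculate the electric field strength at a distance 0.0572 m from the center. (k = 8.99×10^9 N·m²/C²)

6.62×10^5 N/C

Use a concentric Gaussian sphere at r = 0.0572 m (r < R).
Q_enc = ∫₀^r ρ(r')·4πr'² dr' = (4πρ₀/R) ∫₀^r r'^3 dr' = 4πρ₀ r^4/(4·R) = -2.408×10^-7 C.
Applying ∮E·dA = Q_enc/ε₀ with Φ = E(4πr²):
E = k|Q_enc|/r² = (8.99×10^9)(2.408×10^-7)/(0.0572)² = 6.62×10^5 N/C.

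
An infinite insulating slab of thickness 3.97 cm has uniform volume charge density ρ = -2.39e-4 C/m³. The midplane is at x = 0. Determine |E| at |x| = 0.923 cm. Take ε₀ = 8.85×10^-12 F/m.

By symmetry E is perpendicular to the slab. A Gaussian pillbox from −0.923 cm to +0.923 cm (face area A) lies entirely within the slab.
Q_enc = ρ·(2x)·A and flux = 2EA, so 2EA = 2ρxA/ε₀ ⇒ E = |ρ|x/ε₀.
E = (2.39×10^-4)(0.00923)/(8.85×10^-12) = 2.49×10^5 N/C.

E = 2.49×10^5 N/C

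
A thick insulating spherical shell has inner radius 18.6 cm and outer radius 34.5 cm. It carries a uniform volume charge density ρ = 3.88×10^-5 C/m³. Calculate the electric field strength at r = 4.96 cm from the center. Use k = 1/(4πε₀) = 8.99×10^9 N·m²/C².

By spherical symmetry E is radial; choose a Gaussian sphere of radius r = 4.96 cm (r < 18.6 cm, inside the empty cavity).
No charge is enclosed, so by Gauss's law E·4πr² = 0 ⇒ E = 0.

E = 0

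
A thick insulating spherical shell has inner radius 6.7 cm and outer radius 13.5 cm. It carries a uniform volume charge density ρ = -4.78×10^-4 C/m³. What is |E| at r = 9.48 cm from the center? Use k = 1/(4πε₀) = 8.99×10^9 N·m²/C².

Symmetry ⇒ E = E(r) r̂. Gaussian sphere of radius r = 9.48 cm (within the shell material, 6.7 cm < r < 13.5 cm).
Enclosed charge is the volume from a to r: Q_enc = (4π/3)ρ(r³ − a³) = -1.104×10^-6 C.
By Gauss's law, ∮E·dA = E·4πr² = Q_enc/ε₀.
E = k|Q_enc|/r² = (8.99×10^9)(1.104×10^-6)/(0.0948)² = 1.10×10^6 N/C.

|E| = 1.10e6 V/m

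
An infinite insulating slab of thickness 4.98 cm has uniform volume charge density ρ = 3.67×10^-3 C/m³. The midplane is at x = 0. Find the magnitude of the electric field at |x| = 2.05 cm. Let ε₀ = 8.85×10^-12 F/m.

By symmetry E is perpendicular to the slab. A Gaussian pillbox from −2.05 cm to +2.05 cm (face area A) lies entirely within the slab.
Q_enc = ρ·(2x)·A and flux = 2EA, so 2EA = 2ρxA/ε₀ ⇒ E = |ρ|x/ε₀.
E = (3.67×10^-3)(0.0205)/(8.85×10^-12) = 8.50×10^6 N/C.

8.50e6 N/C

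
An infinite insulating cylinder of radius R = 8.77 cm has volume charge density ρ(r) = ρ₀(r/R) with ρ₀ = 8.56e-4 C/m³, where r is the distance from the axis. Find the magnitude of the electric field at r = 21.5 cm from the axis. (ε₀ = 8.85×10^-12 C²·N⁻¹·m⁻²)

Take a coaxial cylindrical Gaussian surface of radius r = 21.5 cm and length L (r > R, full charge per length enclosed).
λ_enc = 2π ∫₀^R ρ₀(r'/R)^1 r' dr' = 2πρ₀R²/3 = 1.379e-5 C/m.
Applying ∮E·dA = Q_enc/ε₀ with the end caps contributing no flux:
E = |λ_enc|/(2πε₀r) = (1.379×10^-5)/(2π·8.85×10^-12·0.215) = 1.15e6 N/C.

|E| = 1.15×10^6 N/C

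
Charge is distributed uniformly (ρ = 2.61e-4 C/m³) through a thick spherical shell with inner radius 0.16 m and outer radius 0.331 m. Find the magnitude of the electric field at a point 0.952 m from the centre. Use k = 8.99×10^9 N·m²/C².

E ≈ 3.49×10^5 N/C

Take a concentric spherical Gaussian surface of radius r = 0.952 m (r > 0.331 m, enclosing the whole shell).
Q_enc = ρ·(4π/3)(b³ − a³) = (2.61e-4)·(4π/3)·((0.331)³ − (0.16)³) = 3.517×10^-5 C.
Applying ∮E·dA = Q_enc/ε₀ with Φ = E(4πr²):
E = k|Q_enc|/r² = (8.99×10^9)(3.517e-5)/(0.952)² = 3.49×10^5 N/C.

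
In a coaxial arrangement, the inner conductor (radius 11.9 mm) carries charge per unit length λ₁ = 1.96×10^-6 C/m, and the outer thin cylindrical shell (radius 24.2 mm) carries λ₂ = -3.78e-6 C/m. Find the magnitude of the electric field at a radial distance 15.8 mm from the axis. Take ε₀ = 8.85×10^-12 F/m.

E = 2.23e6 N/C

Take a coaxial cylindrical Gaussian surface of radius r = 15.8 mm and length L (between the conductors, 11.9 mm < r < 24.2 mm).
The shell at 24.2 mm lies outside the Gaussian surface, so λ_enc = λ₁ = 1.96e-6 C/m.
Applying ∮E·dA = Q_enc/ε₀ with the end caps contributing no flux:
E = |λ_enc|/(2πε₀r) = (1.96e-6)/(2π·8.85×10^-12·0.0158) = 2.23e6 N/C.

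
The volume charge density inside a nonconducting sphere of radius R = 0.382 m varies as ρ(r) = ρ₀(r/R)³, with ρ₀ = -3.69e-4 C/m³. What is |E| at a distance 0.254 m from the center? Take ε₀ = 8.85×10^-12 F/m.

Use a concentric Gaussian sphere at r = 0.254 m (r < R).
Q_enc = ∫₀^r ρ(r')·4πr'² dr' = (4πρ₀/R³) ∫₀^r r'^5 dr' = 4πρ₀ r^6/(6·R³) = -3.723e-6 C.
Applying ∮E·dA = Q_enc/ε₀ with Φ = E(4πr²):
E = |Q_enc|/(4πε₀r²) = (3.723×10^-6)/(4π·8.85×10^-12·(0.254)²) = 5.19×10^5 N/C.

E ≈ 5.19e5 V/m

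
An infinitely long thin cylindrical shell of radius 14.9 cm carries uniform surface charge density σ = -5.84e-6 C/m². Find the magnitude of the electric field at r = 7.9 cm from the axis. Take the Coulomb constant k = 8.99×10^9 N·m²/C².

Choose a coaxial cylinder of radius r = 7.9 cm (arbitrary length L) as the Gaussian surface (r < 14.9 cm, inside the shell).
No charge is enclosed, so Gauss's law gives E·2πrL = 0 ⇒ E = 0.

E = 0 (no enclosed charge)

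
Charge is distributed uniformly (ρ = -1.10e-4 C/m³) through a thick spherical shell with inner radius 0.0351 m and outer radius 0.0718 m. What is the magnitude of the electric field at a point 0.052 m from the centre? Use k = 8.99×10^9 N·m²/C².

Take a concentric spherical Gaussian surface of radius r = 0.052 m (within the shell material, 0.0351 m < r < 0.0718 m).
Enclosed charge is the volume from a to r: Q_enc = (4π/3)ρ(r³ − a³) = -4.486×10^-8 C.
Applying ∮E·dA = Q_enc/ε₀ with Φ = E(4πr²):
E = k|Q_enc|/r² = (8.99×10^9)(4.486×10^-8)/(0.052)² = 1.49×10^5 N/C.

E = 1.49×10^5 N/C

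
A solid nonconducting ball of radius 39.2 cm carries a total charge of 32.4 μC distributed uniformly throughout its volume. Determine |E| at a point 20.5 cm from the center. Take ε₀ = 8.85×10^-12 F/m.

|E| ≈ 9.91×10^5 V/m

Use a concentric Gaussian sphere at r = 20.5 cm (r < R).
For a uniform sphere the enclosed fraction is (r/R)³, so Q_enc = (32.4 μC)(0.205/0.392)³ = 4.634×10^-6 C.
Since E is radial and uniform over the Gaussian sphere, Φ = E·4πr² = Q_enc/ε₀.
E = |Q_enc|/(4πε₀r²) = (4.634e-6)/(4π·8.85×10^-12·(0.205)²) = 9.91e5 N/C.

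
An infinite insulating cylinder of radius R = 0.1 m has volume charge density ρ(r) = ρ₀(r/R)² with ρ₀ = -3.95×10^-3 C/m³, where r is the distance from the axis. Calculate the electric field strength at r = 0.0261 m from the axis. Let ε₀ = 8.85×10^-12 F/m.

1.98×10^5 N/C

Coaxial Gaussian cylinder, radius r = 0.0261 m, length L (r < R).
λ_enc = ∫₀^r ρ(r')·2πr' dr' = (2πρ₀/R²)·r^4/4 = -2.879×10^-7 C/m.
By Gauss's law (flux through the curved wall only), E·2πrL = λ_enc L/ε₀.
E = |λ_enc|/(2πε₀r) = (2.879×10^-7)/(2π·8.85×10^-12·0.0261) = 1.98e5 N/C.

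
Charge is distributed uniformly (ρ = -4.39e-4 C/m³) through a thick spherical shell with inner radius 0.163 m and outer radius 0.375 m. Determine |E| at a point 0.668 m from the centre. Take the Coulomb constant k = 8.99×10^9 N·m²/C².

|E| = 1.79×10^6 V/m

Symmetry ⇒ E = E(r) r̂. Gaussian sphere of radius r = 0.668 m (r > 0.375 m, enclosing the whole shell).
Q_enc = ρ·(4π/3)(b³ − a³) = (-4.39e-4)·(4π/3)·((0.375)³ − (0.163)³) = -8.901×10^-5 C.
By Gauss's law, ∮E·dA = E·4πr² = Q_enc/ε₀.
E = k|Q_enc|/r² = (8.99×10^9)(8.901×10^-5)/(0.668)² = 1.79×10^6 N/C.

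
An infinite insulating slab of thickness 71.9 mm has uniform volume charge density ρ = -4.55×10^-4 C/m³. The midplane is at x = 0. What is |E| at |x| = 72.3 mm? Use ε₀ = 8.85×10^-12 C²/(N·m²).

E = 1.85e6 V/m

The point |x| = 72.3 mm lies outside the slab (half-thickness 0.03595 m). A symmetric pillbox spanning the full slab encloses Q_enc = ρ·d·A.
Flux = 2EA ⇒ E = |ρ|d/(2ε₀), independent of distance outside.
E = (4.55×10^-4)(0.0719)/(2·8.85×10^-12) = 1.85×10^6 N/C.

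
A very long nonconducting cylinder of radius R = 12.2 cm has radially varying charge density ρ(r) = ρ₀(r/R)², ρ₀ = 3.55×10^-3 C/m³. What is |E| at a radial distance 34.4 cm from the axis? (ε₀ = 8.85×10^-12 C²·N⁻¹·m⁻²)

Take a coaxial cylindrical Gaussian surface of radius r = 34.4 cm and length L (r > R, full charge per length enclosed).
λ_enc = 2π ∫₀^R ρ₀(r'/R)^2 r' dr' = 2πρ₀R²/4 = 8.30×10^-5 C/m.
Applying ∮E·dA = Q_enc/ε₀ with the end caps contributing no flux:
E = |λ_enc|/(2πε₀r) = (8.30e-5)/(2π·8.85×10^-12·0.344) = 4.34×10^6 N/C.

E = 4.34×10^6 N/C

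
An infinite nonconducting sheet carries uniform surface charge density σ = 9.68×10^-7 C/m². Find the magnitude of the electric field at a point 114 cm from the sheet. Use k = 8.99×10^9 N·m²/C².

E ≈ 5.47×10^4 N/C

The symmetry is planar: E is normal to the sheet and the same magnitude on both sides. Take a pillbox straddling the sheet with end-cap area A.
Only the two end caps contribute flux: Φ = 2EA. With Q_enc = σA, Gauss's law gives E = |σ|/(2ε₀).
E = 2πk|σ| = 2π(8.99×10^9)(9.68×10^-7) = 5.47e4 N/C.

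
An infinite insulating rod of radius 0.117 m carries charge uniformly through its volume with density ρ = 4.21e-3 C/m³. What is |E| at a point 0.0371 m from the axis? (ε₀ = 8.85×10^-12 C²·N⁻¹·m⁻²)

|E| ≈ 8.82e6 N/C

Coaxial Gaussian cylinder, radius r = 0.0371 m, length L (r < R).
Charge inside radius r per length L is ρ·πr²·L, so λ_enc = ρπr² = 1.82×10^-5 C/m.
Gauss's law: E·2πrL = λ_enc L/ε₀.
E = |λ_enc|/(2πε₀r) = (1.82×10^-5)/(2π·8.85×10^-12·0.0371) = 8.82e6 N/C.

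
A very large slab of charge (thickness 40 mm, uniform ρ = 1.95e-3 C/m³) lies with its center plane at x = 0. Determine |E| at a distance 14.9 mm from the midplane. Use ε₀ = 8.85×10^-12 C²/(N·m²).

By symmetry E is perpendicular to the slab. A Gaussian pillbox from −14.9 mm to +14.9 mm (face area A) lies entirely within the slab.
Q_enc = ρ·(2x)·A and flux = 2EA, so 2EA = 2ρxA/ε₀ ⇒ E = |ρ|x/ε₀.
E = (1.95e-3)(0.0149)/(8.85×10^-12) = 3.28×10^6 N/C.

E = 3.28×10^6 N/C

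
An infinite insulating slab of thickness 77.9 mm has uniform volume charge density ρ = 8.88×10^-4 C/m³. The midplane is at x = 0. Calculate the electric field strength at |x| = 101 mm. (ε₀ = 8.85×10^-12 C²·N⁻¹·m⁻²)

3.91×10^6 V/m

The point |x| = 101 mm lies outside the slab (half-thickness 0.03895 m). A symmetric pillbox spanning the full slab encloses Q_enc = ρ·d·A.
Flux = 2EA ⇒ E = |ρ|d/(2ε₀), independent of distance outside.
E = (8.88×10^-4)(0.0779)/(2·8.85×10^-12) = 3.91e6 N/C.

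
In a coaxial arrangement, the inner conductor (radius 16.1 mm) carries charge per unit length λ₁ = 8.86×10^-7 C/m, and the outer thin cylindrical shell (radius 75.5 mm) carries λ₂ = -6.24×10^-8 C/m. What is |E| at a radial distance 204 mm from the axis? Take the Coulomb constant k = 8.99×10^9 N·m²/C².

7.26e4 N/C

Coaxial Gaussian cylinder, radius r = 204 mm, length L (r > 75.5 mm, enclosing both).
λ_enc = λ₁ + λ₂ = (8.86×10^-7) + (-6.24e-8) = 8.236×10^-7 C/m.
Gauss's law: E·2πrL = λ_enc L/ε₀.
E = 2k|λ_enc|/r = 2(8.99×10^9)(8.236×10^-7)/(0.204) = 7.26×10^4 N/C.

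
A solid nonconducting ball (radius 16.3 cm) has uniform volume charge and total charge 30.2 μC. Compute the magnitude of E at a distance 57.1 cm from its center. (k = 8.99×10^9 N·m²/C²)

Symmetry ⇒ E = E(r) r̂. Gaussian sphere of radius r = 57.1 cm (r > R, so the entire charge is enclosed).
Q_enc = 30.2 μC = 3.02×10^-5 C.
Gauss's law: E·4πr² = Q_enc/ε₀.
E = k|Q_enc|/r² = (8.99×10^9)(3.02e-5)/(0.571)² = 8.33×10^5 N/C.

E ≈ 8.33×10^5 N/C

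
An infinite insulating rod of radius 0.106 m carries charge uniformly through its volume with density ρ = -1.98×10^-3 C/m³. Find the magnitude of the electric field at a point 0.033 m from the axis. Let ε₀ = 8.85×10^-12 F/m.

Take a coaxial cylindrical Gaussian surface of radius r = 0.033 m and length L (r < R).
Charge inside radius r per length L is ρ·πr²·L, so λ_enc = ρπr² = -6.774e-6 C/m.
Applying ∮E·dA = Q_enc/ε₀ with the end caps contributing no flux:
E = |λ_enc|/(2πε₀r) = (6.774×10^-6)/(2π·8.85×10^-12·0.033) = 3.69e6 N/C.

E = 3.69×10^6 N/C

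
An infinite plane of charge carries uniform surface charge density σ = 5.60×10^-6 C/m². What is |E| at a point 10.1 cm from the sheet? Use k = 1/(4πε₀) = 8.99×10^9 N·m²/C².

By planar symmetry E is perpendicular to the sheet and uniform; use a Gaussian pillbox with flat faces of area A on each side of the sheet.
Flux Φ = 2EA and Q_enc = σA, so 2EA = σA/ε₀ ⇒ E = |σ|/(2ε₀), independent of distance.
E = 2πk|σ| = 2π(8.99×10^9)(5.60×10^-6) = 3.16×10^5 N/C.

E = 3.16×10^5 N/C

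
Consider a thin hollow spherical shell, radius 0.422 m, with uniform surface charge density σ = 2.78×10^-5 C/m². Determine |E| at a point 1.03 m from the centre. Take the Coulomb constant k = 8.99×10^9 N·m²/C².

Take a concentric spherical Gaussian surface of radius r = 1.03 m (r > 0.422 m).
The entire shell is enclosed: Q_enc = σ·4πR² = (2.78×10^-5)·4π·(0.422)² = 6.221e-5 C.
Gauss's law: E·4πr² = Q_enc/ε₀.
E = k|Q_enc|/r² = (8.99×10^9)(6.221×10^-5)/(1.03)² = 5.27×10^5 N/C.

5.27×10^5 V/m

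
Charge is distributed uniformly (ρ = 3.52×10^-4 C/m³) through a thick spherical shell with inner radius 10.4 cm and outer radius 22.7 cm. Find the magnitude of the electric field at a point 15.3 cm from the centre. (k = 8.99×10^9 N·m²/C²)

1.39×10^6 N/C

Symmetry ⇒ E = E(r) r̂. Gaussian sphere of radius r = 15.3 cm (within the shell material, 10.4 cm < r < 22.7 cm).
Only the shell between 10.4 cm and r is enclosed: Q_enc = ρ·(4π/3)(r³ − a³) = (3.52×10^-4)·(4π/3)·((0.153)³ − (0.104)³) = 3.622×10^-6 C.
By Gauss's law, ∮E·dA = E·4πr² = Q_enc/ε₀.
E = k|Q_enc|/r² = (8.99×10^9)(3.622×10^-6)/(0.153)² = 1.39×10^6 N/C.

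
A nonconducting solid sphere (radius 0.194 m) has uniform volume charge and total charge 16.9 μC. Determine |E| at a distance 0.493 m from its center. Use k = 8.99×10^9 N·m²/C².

Use a concentric Gaussian sphere at r = 0.493 m (r > R, so the entire charge is enclosed).
Q_enc = 16.9 μC = 1.69×10^-5 C.
By Gauss's law, ∮E·dA = E·4πr² = Q_enc/ε₀.
E = k|Q_enc|/r² = (8.99×10^9)(1.69×10^-5)/(0.493)² = 6.25×10^5 N/C.

E ≈ 6.25×10^5 N/C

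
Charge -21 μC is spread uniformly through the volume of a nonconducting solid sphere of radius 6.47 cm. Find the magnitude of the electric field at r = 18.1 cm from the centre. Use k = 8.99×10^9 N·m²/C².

By spherical symmetry E is radial; choose a Gaussian sphere of radius r = 18.1 cm (r > R, so the entire charge is enclosed).
Q_enc = -21 μC = -2.10e-5 C.
Applying ∮E·dA = Q_enc/ε₀ with Φ = E(4πr²):
E = k|Q_enc|/r² = (8.99×10^9)(2.10e-5)/(0.181)² = 5.76e6 N/C.

E = 5.76×10^6 V/m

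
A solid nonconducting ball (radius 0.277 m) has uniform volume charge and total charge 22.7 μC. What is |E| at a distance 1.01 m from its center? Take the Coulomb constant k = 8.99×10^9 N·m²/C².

Use a concentric Gaussian sphere at r = 1.01 m (r > R, so the entire charge is enclosed).
Q_enc = 22.7 μC = 2.27e-5 C.
Applying ∮E·dA = Q_enc/ε₀ with Φ = E(4πr²):
E = k|Q_enc|/r² = (8.99×10^9)(2.27e-5)/(1.01)² = 2.00e5 N/C.

E = 2.00e5 N/C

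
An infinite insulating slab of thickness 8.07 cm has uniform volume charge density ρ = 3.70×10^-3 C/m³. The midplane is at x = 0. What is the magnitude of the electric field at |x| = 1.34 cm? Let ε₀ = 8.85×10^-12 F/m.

|E| = 5.60e6 V/m

By symmetry E is perpendicular to the slab. A Gaussian pillbox from −1.34 cm to +1.34 cm (face area A) lies entirely within the slab.
Q_enc = ρ·(2x)·A and flux = 2EA, so 2EA = 2ρxA/ε₀ ⇒ E = |ρ|x/ε₀.
E = (3.70×10^-3)(0.0134)/(8.85×10^-12) = 5.60×10^6 N/C.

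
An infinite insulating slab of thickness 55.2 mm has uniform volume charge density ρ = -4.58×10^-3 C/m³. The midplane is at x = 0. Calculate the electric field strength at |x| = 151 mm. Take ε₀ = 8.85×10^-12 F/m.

The point |x| = 151 mm lies outside the slab (half-thickness 0.0276 m). A symmetric pillbox spanning the full slab encloses Q_enc = ρ·d·A.
Flux = 2EA ⇒ E = |ρ|d/(2ε₀), independent of distance outside.
E = (4.58×10^-3)(0.0552)/(2·8.85×10^-12) = 1.43×10^7 N/C.

E ≈ 1.43×10^7 V/m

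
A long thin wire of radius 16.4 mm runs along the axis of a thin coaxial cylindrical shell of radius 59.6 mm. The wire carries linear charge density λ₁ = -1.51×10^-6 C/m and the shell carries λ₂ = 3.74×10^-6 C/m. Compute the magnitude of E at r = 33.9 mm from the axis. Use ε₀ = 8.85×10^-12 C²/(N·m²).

Coaxial Gaussian cylinder, radius r = 33.9 mm, length L (between the conductors, 16.4 mm < r < 59.6 mm).
Only the inner wire is enclosed; the outer shell contributes nothing inside itself. λ_enc = λ₁ = -1.51×10^-6 C/m.
Since E is radial and uniform over the curved surface, Φ = E·2πrL = Q_enc/ε₀ = λ_enc L/ε₀.
E = |λ_enc|/(2πε₀r) = (1.51×10^-6)/(2π·8.85×10^-12·0.0339) = 8.01×10^5 N/C.

8.01×10^5 N/C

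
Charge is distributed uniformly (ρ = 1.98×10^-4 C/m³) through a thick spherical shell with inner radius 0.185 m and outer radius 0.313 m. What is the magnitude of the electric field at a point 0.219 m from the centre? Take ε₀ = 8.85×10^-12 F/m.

|E| = 6.49e5 N/C

Symmetry ⇒ E = E(r) r̂. Gaussian sphere of radius r = 0.219 m (within the shell material, 0.185 m < r < 0.313 m).
Enclosed charge is the volume from a to r: Q_enc = (4π/3)ρ(r³ − a³) = 3.46×10^-6 C.
Applying ∮E·dA = Q_enc/ε₀ with Φ = E(4πr²):
E = |Q_enc|/(4πε₀r²) = (3.46e-6)/(4π·8.85×10^-12·(0.219)²) = 6.49×10^5 N/C.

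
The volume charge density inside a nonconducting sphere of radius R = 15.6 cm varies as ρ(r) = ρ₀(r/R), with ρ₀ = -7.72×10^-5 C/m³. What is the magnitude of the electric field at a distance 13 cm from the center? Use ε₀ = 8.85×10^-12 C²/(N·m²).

|E| = 2.36×10^5 N/C

By spherical symmetry E is radial; choose a Gaussian sphere of radius r = 13 cm (r < R).
Integrate the density: Q_enc = 4π ∫₀^r ρ₀(r'/R)^1 r'² dr' = 4πρ₀ r^4/(4·R) = -4.44×10^-7 C.
Since E is radial and uniform over the Gaussian sphere, Φ = E·4πr² = Q_enc/ε₀.
E = |Q_enc|/(4πε₀r²) = (4.44e-7)/(4π·8.85×10^-12·(0.13)²) = 2.36×10^5 N/C.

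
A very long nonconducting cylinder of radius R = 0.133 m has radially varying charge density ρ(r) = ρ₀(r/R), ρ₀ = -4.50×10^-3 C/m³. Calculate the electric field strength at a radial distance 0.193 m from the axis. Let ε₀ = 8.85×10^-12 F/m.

E = 1.55×10^7 N/C

By cylindrical symmetry E is radial; use a coaxial Gaussian cylinder of radius 0.193 m and length L (r > R, full charge per length enclosed).
λ_enc = 2π ∫₀^R ρ₀(r'/R)^1 r' dr' = 2πρ₀R²/3 = -1.667×10^-4 C/m.
Gauss's law: E·2πrL = λ_enc L/ε₀.
E = |λ_enc|/(2πε₀r) = (1.667×10^-4)/(2π·8.85×10^-12·0.193) = 1.55e7 N/C.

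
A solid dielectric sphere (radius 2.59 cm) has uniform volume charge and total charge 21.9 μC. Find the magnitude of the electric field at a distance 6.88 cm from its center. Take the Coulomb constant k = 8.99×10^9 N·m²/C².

|E| ≈ 4.16×10^7 N/C

Use a concentric Gaussian sphere at r = 6.88 cm (r > R, so the entire charge is enclosed).
Q_enc = 21.9 μC = 2.19×10^-5 C.
By Gauss's law, ∮E·dA = E·4πr² = Q_enc/ε₀.
E = k|Q_enc|/r² = (8.99×10^9)(2.19e-5)/(0.0688)² = 4.16e7 N/C.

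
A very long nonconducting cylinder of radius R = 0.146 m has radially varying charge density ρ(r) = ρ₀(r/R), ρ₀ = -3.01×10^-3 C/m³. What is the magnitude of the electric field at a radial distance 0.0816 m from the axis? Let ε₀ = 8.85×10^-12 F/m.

|E| ≈ 5.17e6 N/C

By cylindrical symmetry E is radial; use a coaxial Gaussian cylinder of radius 0.0816 m and length L (r < R).
λ_enc = ∫₀^r ρ(r')·2πr' dr' = (2πρ₀/R)·r^3/3 = -2.346e-5 C/m.
Gauss's law: E·2πrL = λ_enc L/ε₀.
E = |λ_enc|/(2πε₀r) = (2.346e-5)/(2π·8.85×10^-12·0.0816) = 5.17e6 N/C.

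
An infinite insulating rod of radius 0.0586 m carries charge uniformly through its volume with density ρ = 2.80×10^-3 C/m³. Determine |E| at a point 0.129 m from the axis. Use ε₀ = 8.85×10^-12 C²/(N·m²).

4.21×10^6 N/C

Coaxial Gaussian cylinder, radius r = 0.129 m, length L (r > 0.0586 m, full cross-section enclosed).
λ_enc = ρ·πR² = (2.80×10^-3)π(0.0586)² = 3.021×10^-5 C/m.
By Gauss's law (flux through the curved wall only), E·2πrL = λ_enc L/ε₀.
E = |λ_enc|/(2πε₀r) = (3.021×10^-5)/(2π·8.85×10^-12·0.129) = 4.21e6 N/C.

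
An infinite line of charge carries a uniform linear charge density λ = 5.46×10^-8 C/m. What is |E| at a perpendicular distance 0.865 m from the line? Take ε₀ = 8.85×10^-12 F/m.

E ≈ 1.14×10^3 V/m

Choose a coaxial cylinder of radius r = 0.865 m (arbitrary length L) as the Gaussian surface.
Q_enc = λL, so λ_enc = 5.46×10^-8 C/m.
Gauss's law: E·2πrL = λ_enc L/ε₀.
E = |λ_enc|/(2πε₀r) = (5.46e-8)/(2π·8.85×10^-12·0.865) = 1.14×10^3 N/C.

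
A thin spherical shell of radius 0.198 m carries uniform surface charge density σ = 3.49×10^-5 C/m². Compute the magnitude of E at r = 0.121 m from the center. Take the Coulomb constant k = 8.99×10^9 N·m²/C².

Use a concentric Gaussian sphere at r = 0.121 m (inside the shell, r < 0.198 m).
No charge lies within this surface, so Q_enc = 0 and Gauss's law gives E·4πr² = 0 ⇒ E = 0.

E = 0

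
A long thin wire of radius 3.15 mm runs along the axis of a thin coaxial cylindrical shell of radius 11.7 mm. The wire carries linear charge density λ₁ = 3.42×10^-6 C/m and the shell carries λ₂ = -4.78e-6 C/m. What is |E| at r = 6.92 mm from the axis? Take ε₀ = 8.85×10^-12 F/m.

8.89×10^6 V/m

Choose a coaxial cylinder of radius r = 6.92 mm (arbitrary length L) as the Gaussian surface (between the conductors, 3.15 mm < r < 11.7 mm).
Only the inner wire is enclosed; the outer shell contributes nothing inside itself. λ_enc = λ₁ = 3.42×10^-6 C/m.
By Gauss's law (flux through the curved wall only), E·2πrL = λ_enc L/ε₀.
E = |λ_enc|/(2πε₀r) = (3.42×10^-6)/(2π·8.85×10^-12·0.00692) = 8.89×10^6 N/C.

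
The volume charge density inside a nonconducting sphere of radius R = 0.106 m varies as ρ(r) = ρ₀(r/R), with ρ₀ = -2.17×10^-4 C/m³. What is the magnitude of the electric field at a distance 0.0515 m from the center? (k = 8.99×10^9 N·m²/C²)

|E| = 1.53e5 N/C

Take a concentric spherical Gaussian surface of radius r = 0.0515 m (r < R).
Q_enc = ∫₀^r ρ(r')·4πr'² dr' = (4πρ₀/R) ∫₀^r r'^3 dr' = 4πρ₀ r^4/(4·R) = -4.524×10^-8 C.
By Gauss's law, ∮E·dA = E·4πr² = Q_enc/ε₀.
E = k|Q_enc|/r² = (8.99×10^9)(4.524e-8)/(0.0515)² = 1.53×10^5 N/C.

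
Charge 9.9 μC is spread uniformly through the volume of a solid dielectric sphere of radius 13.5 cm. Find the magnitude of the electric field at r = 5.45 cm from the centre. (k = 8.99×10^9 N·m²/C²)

Use a concentric Gaussian sphere at r = 5.45 cm (r < R).
For a uniform sphere the enclosed fraction is (r/R)³, so Q_enc = (9.9 μC)(0.0545/0.135)³ = 6.514×10^-7 C.
Applying ∮E·dA = Q_enc/ε₀ with Φ = E(4πr²):
E = k|Q_enc|/r² = (8.99×10^9)(6.514×10^-7)/(0.0545)² = 1.97e6 N/C.

E = 1.97×10^6 N/C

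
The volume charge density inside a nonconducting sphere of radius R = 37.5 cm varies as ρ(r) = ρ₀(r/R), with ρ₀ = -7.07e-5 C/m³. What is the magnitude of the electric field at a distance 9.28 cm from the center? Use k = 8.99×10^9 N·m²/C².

Take a concentric spherical Gaussian surface of radius r = 9.28 cm (r < R).
Q_enc = ∫₀^r ρ(r')·4πr'² dr' = (4πρ₀/R) ∫₀^r r'^3 dr' = 4πρ₀ r^4/(4·R) = -4.393e-8 C.
Since E is radial and uniform over the Gaussian sphere, Φ = E·4πr² = Q_enc/ε₀.
E = k|Q_enc|/r² = (8.99×10^9)(4.393e-8)/(0.0928)² = 4.59e4 N/C.

|E| = 4.59e4 N/C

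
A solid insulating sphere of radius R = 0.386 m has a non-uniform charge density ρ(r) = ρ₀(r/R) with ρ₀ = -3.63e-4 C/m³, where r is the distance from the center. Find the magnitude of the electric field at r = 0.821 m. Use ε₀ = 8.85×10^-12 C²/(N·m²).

8.75×10^5 V/m

Take a concentric spherical Gaussian surface of radius r = 0.821 m (r > R, all charge enclosed).
Q_enc = 4π ∫₀^R ρ₀(r'/R)^1 r'² dr' = 4πρ₀R³/4 = -6.559e-5 C.
Gauss's law: E·4πr² = Q_enc/ε₀.
E = |Q_enc|/(4πε₀r²) = (6.559×10^-5)/(4π·8.85×10^-12·(0.821)²) = 8.75×10^5 N/C.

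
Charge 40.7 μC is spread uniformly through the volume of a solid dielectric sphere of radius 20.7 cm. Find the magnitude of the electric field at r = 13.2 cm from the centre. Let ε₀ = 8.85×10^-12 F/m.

Use a concentric Gaussian sphere at r = 13.2 cm (r < R).
Only the charge within r is enclosed: Q_enc = Q·(r/R)³ = (40.7 μC)·(13.2 cm/20.7 cm)³ = 1.055×10^-5 C.
Applying ∮E·dA = Q_enc/ε₀ with Φ = E(4πr²):
E = |Q_enc|/(4πε₀r²) = (1.055×10^-5)/(4π·8.85×10^-12·(0.132)²) = 5.45×10^6 N/C.

|E| ≈ 5.45×10^6 N/C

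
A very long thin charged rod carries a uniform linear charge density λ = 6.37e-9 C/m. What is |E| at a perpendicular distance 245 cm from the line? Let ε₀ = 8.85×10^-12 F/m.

Coaxial Gaussian cylinder, radius r = 245 cm, length L.
Q_enc = λL, so λ_enc = 6.37×10^-9 C/m.
Since E is radial and uniform over the curved surface, Φ = E·2πrL = Q_enc/ε₀ = λ_enc L/ε₀.
E = |λ_enc|/(2πε₀r) = (6.37×10^-9)/(2π·8.85×10^-12·2.45) = 46.8 N/C.

|E| ≈ 46.8 N/C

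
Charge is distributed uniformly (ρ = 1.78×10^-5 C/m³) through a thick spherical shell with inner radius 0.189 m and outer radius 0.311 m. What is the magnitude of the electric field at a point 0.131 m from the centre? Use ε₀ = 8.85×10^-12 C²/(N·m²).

Use a concentric Gaussian sphere at r = 0.131 m (r < 0.189 m, inside the empty cavity).
No charge is enclosed, so by Gauss's law E·4πr² = 0 ⇒ E = 0.

E = 0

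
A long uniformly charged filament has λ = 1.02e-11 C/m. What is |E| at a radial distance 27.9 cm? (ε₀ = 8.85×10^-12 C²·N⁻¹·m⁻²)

|E| = 0.657 N/C

Coaxial Gaussian cylinder, radius r = 27.9 cm, length L.
Q_enc = λL, so λ_enc = 1.02e-11 C/m.
Applying ∮E·dA = Q_enc/ε₀ with the end caps contributing no flux:
E = |λ_enc|/(2πε₀r) = (1.02e-11)/(2π·8.85×10^-12·0.279) = 0.657 N/C.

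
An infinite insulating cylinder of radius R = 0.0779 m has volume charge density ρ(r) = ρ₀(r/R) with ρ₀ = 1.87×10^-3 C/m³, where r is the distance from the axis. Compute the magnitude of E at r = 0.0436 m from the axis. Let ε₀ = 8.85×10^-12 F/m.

E ≈ 1.72×10^6 N/C

By cylindrical symmetry E is radial; use a coaxial Gaussian cylinder of radius 0.0436 m and length L (r < R).
λ_enc = ∫₀^r ρ(r')·2πr' dr' = (2πρ₀/R)·r^3/3 = 4.167e-6 C/m.
Applying ∮E·dA = Q_enc/ε₀ with the end caps contributing no flux:
E = |λ_enc|/(2πε₀r) = (4.167×10^-6)/(2π·8.85×10^-12·0.0436) = 1.72e6 N/C.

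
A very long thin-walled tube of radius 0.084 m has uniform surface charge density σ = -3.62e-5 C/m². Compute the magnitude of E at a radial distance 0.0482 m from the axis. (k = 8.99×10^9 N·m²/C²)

By cylindrical symmetry E is radial; use a coaxial Gaussian cylinder of radius 0.0482 m and length L (r < 0.084 m, inside the shell).
All the surface charge lies outside this cylinder: Q_enc = 0, hence E = 0.

|E| = 0 V/m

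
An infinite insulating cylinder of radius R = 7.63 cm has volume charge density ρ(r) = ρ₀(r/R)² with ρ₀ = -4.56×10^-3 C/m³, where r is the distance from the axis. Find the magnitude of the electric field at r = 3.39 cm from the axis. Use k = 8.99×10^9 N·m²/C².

By cylindrical symmetry E is radial; use a coaxial Gaussian cylinder of radius 3.39 cm and length L (r < R).
Integrating ρ over the cross-section to radius r: λ_enc = (2πρ₀/R²) ∫₀^r r'^3 dr' = 2πρ₀ r^4/(4·R²) = -1.625e-6 C/m.
Gauss's law: E·2πrL = λ_enc L/ε₀.
E = 2k|λ_enc|/r = 2(8.99×10^9)(1.625×10^-6)/(0.0339) = 8.62×10^5 N/C.

|E| ≈ 8.62e5 V/m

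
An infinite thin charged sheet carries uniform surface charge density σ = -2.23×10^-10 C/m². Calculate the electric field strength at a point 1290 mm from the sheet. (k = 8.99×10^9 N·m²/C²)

The symmetry is planar: E is normal to the sheet and the same magnitude on both sides. Take a pillbox straddling the sheet with end-cap area A.
Only the two end caps contribute flux: Φ = 2EA. With Q_enc = σA, Gauss's law gives E = |σ|/(2ε₀).
E = 2πk|σ| = 2π(8.99×10^9)(2.23e-10) = 12.6 N/C.

|E| ≈ 12.6 N/C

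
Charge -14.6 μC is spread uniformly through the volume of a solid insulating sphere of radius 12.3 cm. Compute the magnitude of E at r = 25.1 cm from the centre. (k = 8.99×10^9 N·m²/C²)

Symmetry ⇒ E = E(r) r̂. Gaussian sphere of radius r = 25.1 cm (r > R, so the entire charge is enclosed).
Q_enc = -14.6 μC = -1.46×10^-5 C.
Applying ∮E·dA = Q_enc/ε₀ with Φ = E(4πr²):
E = k|Q_enc|/r² = (8.99×10^9)(1.46×10^-5)/(0.251)² = 2.08×10^6 N/C.

E = 2.08×10^6 N/C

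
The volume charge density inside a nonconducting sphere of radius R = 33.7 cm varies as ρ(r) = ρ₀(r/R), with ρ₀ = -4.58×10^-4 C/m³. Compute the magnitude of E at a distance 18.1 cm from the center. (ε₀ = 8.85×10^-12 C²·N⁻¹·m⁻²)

1.26×10^6 V/m

By spherical symmetry E is radial; choose a Gaussian sphere of radius r = 18.1 cm (r < R).
Q_enc = ∫₀^r ρ(r')·4πr'² dr' = (4πρ₀/R) ∫₀^r r'^3 dr' = 4πρ₀ r^4/(4·R) = -4.582×10^-6 C.
Gauss's law: E·4πr² = Q_enc/ε₀.
E = |Q_enc|/(4πε₀r²) = (4.582×10^-6)/(4π·8.85×10^-12·(0.181)²) = 1.26×10^6 N/C.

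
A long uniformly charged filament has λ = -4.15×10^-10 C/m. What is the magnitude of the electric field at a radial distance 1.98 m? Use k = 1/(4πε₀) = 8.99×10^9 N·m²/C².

Take a coaxial cylindrical Gaussian surface of radius r = 1.98 m and length L.
Q_enc = λL, so λ_enc = -4.15×10^-10 C/m.
Since E is radial and uniform over the curved surface, Φ = E·2πrL = Q_enc/ε₀ = λ_enc L/ε₀.
E = 2k|λ_enc|/r = 2(8.99×10^9)(4.15e-10)/(1.98) = 3.77 N/C.

3.77 N/C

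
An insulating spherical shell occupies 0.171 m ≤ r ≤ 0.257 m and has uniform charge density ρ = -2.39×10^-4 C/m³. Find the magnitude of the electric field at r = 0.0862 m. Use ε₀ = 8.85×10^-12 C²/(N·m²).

|E| = 0 N/C

Use a concentric Gaussian sphere at r = 0.0862 m (r < 0.171 m, inside the empty cavity).
No charge is enclosed, so by Gauss's law E·4πr² = 0 ⇒ E = 0.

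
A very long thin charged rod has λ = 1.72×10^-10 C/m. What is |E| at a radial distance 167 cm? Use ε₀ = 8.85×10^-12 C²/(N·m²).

By cylindrical symmetry E is radial; use a coaxial Gaussian cylinder of radius 167 cm and length L.
Q_enc = λL, so λ_enc = 1.72×10^-10 C/m.
Gauss's law: E·2πrL = λ_enc L/ε₀.
E = |λ_enc|/(2πε₀r) = (1.72×10^-10)/(2π·8.85×10^-12·1.67) = 1.85 N/C.

E ≈ 1.85 N/C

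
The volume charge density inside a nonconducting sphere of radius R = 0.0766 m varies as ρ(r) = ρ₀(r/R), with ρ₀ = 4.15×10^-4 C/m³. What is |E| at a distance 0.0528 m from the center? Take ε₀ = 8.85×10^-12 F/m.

Symmetry ⇒ E = E(r) r̂. Gaussian sphere of radius r = 0.0528 m (r < R).
Integrate the density: Q_enc = 4π ∫₀^r ρ₀(r'/R)^1 r'² dr' = 4πρ₀ r^4/(4·R) = 1.323×10^-7 C.
Applying ∮E·dA = Q_enc/ε₀ with Φ = E(4πr²):
E = |Q_enc|/(4πε₀r²) = (1.323×10^-7)/(4π·8.85×10^-12·(0.0528)²) = 4.27×10^5 N/C.

E ≈ 4.27×10^5 N/C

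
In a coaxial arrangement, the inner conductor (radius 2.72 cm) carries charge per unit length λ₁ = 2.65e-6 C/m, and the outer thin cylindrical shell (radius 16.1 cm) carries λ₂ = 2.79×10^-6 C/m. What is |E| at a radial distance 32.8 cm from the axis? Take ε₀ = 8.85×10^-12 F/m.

2.98×10^5 N/C

Choose a coaxial cylinder of radius r = 32.8 cm (arbitrary length L) as the Gaussian surface (r > 16.1 cm, enclosing both).
λ_enc = λ₁ + λ₂ = (2.65e-6) + (2.79×10^-6) = 5.44×10^-6 C/m.
Applying ∮E·dA = Q_enc/ε₀ with the end caps contributing no flux:
E = |λ_enc|/(2πε₀r) = (5.44×10^-6)/(2π·8.85×10^-12·0.328) = 2.98e5 N/C.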